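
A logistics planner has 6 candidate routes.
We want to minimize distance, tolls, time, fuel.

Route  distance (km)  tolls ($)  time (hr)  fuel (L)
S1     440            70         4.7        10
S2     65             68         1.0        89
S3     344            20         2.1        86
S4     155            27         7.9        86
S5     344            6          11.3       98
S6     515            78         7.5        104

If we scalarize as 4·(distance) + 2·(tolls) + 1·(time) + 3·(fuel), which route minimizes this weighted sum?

S2

S1: 4·440 + 2·70 + 1·4.7 + 3·10 = 1934.7
S2: 4·65 + 2·68 + 1·1.0 + 3·89 = 664.0
S3: 4·344 + 2·20 + 1·2.1 + 3·86 = 1676.1
S4: 4·155 + 2·27 + 1·7.9 + 3·86 = 939.9
S5: 4·344 + 2·6 + 1·11.3 + 3·98 = 1693.3
S6: 4·515 + 2·78 + 1·7.5 + 3·104 = 2535.5
Lowest: S2 at 664.0.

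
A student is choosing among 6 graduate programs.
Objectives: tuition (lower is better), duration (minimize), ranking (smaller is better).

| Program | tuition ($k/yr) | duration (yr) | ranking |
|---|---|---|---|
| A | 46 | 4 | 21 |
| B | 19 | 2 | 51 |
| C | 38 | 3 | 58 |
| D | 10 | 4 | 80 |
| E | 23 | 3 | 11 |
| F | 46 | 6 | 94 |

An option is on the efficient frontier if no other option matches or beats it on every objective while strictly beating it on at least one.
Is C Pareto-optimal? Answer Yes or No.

No

B vs C: tuition 19≤38, duration 2≤3, ranking 51≤58 — B is at least as good on every objective and strictly better on at least one, so B dominates C.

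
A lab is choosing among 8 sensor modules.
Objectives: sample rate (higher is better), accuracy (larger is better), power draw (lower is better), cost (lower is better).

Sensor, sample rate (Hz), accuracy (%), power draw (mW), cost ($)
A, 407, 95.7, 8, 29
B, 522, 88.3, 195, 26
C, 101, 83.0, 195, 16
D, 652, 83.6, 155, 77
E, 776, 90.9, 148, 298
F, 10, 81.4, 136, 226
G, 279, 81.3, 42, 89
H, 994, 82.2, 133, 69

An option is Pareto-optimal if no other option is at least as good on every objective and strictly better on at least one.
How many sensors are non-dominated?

6

A: not dominated (best accuracy).
B: not dominated.
C: not dominated (best cost).
D: not dominated.
E: not dominated.
F: dominated by A (sample rate 407≥10, accuracy 95.7≥81.4, power draw 8≤136, cost 29≤226).
G: dominated by A (sample rate 407≥279, accuracy 95.7≥81.3, power draw 8≤42, cost 29≤89).
H: not dominated (best sample rate).
Pareto-optimal: A, B, C, D, E, H → 6.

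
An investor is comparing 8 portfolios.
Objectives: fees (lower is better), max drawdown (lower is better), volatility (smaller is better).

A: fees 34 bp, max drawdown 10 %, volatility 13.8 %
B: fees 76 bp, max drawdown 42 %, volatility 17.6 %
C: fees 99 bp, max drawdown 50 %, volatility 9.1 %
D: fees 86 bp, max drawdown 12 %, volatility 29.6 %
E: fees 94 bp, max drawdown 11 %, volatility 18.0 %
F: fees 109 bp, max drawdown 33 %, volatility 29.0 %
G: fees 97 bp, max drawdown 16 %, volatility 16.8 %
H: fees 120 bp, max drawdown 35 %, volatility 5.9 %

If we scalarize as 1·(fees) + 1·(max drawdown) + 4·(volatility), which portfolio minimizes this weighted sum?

A

A: 1·34 + 1·10 + 4·13.8 = 99.2
B: 1·76 + 1·42 + 4·17.6 = 188.4
C: 1·99 + 1·50 + 4·9.1 = 185.4
D: 1·86 + 1·12 + 4·29.6 = 216.4
E: 1·94 + 1·11 + 4·18.0 = 177.0
F: 1·109 + 1·33 + 4·29.0 = 258.0
G: 1·97 + 1·16 + 4·16.8 = 180.2
H: 1·120 + 1·35 + 4·5.9 = 178.6
Lowest: A at 99.2.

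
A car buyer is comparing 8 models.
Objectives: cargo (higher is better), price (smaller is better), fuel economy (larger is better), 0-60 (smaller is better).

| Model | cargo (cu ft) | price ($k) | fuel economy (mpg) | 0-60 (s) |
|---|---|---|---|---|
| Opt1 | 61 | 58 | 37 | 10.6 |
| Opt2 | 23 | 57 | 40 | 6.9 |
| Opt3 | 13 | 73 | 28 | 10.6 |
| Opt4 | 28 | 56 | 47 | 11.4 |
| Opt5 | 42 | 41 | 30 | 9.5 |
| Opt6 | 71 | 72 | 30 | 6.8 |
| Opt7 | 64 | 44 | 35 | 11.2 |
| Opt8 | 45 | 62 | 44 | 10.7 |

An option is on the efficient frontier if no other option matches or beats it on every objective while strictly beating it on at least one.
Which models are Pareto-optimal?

Opt1: not dominated.
Opt2: not dominated.
Opt3: dominated by Opt1 (cargo 61≥13, price 58≤73, fuel economy 37≥28, 0-60 10.6≤10.6).
Opt4: not dominated (best fuel economy).
Opt5: not dominated (best price).
Opt6: not dominated (best cargo).
Opt7: not dominated.
Opt8: not dominated.

Opt1, Opt2, Opt4, Opt5, Opt6, Opt7, Opt8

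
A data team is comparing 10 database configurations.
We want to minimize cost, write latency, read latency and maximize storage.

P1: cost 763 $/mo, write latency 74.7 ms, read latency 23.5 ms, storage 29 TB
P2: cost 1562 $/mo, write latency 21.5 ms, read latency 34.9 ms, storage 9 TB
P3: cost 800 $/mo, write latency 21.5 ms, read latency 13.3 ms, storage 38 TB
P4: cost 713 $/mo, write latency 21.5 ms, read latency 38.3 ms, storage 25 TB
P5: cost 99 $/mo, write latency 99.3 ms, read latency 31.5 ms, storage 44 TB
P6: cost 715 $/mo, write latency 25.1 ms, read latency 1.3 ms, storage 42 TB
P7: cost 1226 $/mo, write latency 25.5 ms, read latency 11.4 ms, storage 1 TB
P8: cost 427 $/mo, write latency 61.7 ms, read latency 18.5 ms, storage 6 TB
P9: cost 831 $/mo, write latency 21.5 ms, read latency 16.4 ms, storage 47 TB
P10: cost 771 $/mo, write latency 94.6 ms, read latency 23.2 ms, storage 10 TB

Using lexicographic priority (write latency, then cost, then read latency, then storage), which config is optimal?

P4

First minimize write latency: best is 21.5, kept {P2, P3, P4, P9}.
Then minimize cost: best is 713, kept {P4}.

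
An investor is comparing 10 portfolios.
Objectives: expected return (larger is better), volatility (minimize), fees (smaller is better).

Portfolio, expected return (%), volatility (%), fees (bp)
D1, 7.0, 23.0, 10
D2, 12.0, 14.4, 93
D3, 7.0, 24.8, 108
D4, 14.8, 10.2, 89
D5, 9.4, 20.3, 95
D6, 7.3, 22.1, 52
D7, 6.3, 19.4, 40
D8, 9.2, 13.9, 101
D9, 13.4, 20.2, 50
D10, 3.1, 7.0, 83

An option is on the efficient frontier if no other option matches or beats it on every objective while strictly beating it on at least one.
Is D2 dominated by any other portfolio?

Yes

D4 vs D2: expected return 14.8≥12.0, volatility 10.2≤14.4, fees 89≤93 — D4 is at least as good on every objective and strictly better on at least one, so D4 dominates D2.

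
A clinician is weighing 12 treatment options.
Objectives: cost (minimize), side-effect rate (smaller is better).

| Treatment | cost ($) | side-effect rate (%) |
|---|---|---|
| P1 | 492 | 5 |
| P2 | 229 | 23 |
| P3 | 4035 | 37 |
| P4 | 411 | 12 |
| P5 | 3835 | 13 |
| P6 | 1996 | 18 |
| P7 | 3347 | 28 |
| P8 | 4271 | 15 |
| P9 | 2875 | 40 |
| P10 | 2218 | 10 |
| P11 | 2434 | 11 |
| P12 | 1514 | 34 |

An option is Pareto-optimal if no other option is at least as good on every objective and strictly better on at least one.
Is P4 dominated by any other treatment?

P1: worse on cost (492 vs 411).
P2: worse on side-effect rate (23 vs 12).
P3: worse on cost (4035 vs 411).
P5: worse on cost (3835 vs 411).
P6: worse on cost (1996 vs 411).
P7: worse on cost (3347 vs 411).
P8: worse on cost (4271 vs 411).
P9: worse on cost (2875 vs 411).
P10: worse on cost (2218 vs 411).
P11: worse on cost (2434 vs 411).
P12: worse on cost (1514 vs 411).
No option is at least as good as P4 on every objective and strictly better on one.

No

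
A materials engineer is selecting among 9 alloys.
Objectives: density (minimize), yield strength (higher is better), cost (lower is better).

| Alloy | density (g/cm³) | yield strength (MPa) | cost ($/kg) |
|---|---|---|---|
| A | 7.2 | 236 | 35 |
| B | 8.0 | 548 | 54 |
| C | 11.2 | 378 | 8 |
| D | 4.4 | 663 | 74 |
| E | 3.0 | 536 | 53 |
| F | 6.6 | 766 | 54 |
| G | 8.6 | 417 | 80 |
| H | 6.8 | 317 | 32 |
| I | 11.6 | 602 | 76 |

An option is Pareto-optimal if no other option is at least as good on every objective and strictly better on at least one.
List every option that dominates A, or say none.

H: density 6.8≤7.2, yield strength 317≥236, cost 32≤35 — dominates A.
Others (B, C, D, E, F, G, I) are each worse than A on at least one objective.

H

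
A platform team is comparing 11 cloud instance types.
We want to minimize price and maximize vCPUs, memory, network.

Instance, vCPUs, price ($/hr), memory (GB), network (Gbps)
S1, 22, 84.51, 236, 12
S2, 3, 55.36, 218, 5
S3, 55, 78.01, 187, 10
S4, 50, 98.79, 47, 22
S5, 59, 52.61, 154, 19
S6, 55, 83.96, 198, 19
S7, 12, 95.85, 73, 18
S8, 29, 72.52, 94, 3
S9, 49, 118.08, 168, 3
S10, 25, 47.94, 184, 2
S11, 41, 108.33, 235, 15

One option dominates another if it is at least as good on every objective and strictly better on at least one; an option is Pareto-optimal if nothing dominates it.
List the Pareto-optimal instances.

S1: not dominated (best memory).
S2: not dominated.
S3: not dominated.
S4: not dominated (best network).
S5: not dominated (best vCPUs).
S6: not dominated.
S7: dominated by S5 (vCPUs 59≥12, price 52.61≤95.85, memory 154≥73, network 19≥18).
S8: dominated by S5 (vCPUs 59≥29, price 52.61≤72.52, memory 154≥94, network 19≥3).
S9: dominated by S3 (vCPUs 55≥49, price 78.01≤118.08, memory 187≥168, network 10≥3).
S10: not dominated (best price).
S11: not dominated.

S1, S2, S3, S4, S5, S6, S10, S11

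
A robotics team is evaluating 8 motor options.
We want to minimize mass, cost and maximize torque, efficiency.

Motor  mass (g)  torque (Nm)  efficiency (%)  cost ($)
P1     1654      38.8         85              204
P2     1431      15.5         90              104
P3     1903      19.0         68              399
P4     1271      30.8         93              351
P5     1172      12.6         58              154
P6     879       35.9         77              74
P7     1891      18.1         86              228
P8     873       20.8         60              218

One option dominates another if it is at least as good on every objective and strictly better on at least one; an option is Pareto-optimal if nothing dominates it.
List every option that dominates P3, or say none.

P1, P4, P6

P1: mass 1654≤1903, torque 38.8≥19.0, efficiency 85≥68, cost 204≤399 — dominates P3.
P4: mass 1271≤1903, torque 30.8≥19.0, efficiency 93≥68, cost 351≤399 — dominates P3.
P6: mass 879≤1903, torque 35.9≥19.0, efficiency 77≥68, cost 74≤399 — dominates P3.
Others (P2, P5, P7, P8) are each worse than P3 on at least one objective.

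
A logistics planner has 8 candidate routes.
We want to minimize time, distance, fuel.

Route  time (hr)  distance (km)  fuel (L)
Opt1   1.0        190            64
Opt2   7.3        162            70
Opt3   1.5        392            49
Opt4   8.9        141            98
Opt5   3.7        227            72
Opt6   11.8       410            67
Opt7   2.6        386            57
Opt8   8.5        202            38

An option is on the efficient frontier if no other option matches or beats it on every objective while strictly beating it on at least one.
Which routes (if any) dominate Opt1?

none

Opt2: worse on time (7.3 vs 1.0).
Opt3: worse on time (1.5 vs 1.0).
Opt4: worse on time (8.9 vs 1.0).
Opt5: worse on time (3.7 vs 1.0).
Opt6: worse on time (11.8 vs 1.0).
Opt7: worse on time (2.6 vs 1.0).
Opt8: worse on time (8.5 vs 1.0).
No option dominates Opt1.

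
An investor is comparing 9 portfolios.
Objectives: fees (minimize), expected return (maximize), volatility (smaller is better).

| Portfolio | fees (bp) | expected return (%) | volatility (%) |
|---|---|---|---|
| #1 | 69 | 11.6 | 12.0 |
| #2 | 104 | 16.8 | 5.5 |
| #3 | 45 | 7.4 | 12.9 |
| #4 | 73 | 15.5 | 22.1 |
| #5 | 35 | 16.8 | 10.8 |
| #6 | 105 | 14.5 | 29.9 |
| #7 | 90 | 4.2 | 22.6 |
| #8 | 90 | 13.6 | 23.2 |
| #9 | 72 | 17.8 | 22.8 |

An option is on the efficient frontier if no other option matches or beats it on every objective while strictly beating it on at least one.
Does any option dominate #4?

Yes

#5 vs #4: fees 35≤73, expected return 16.8≥15.5, volatility 10.8≤22.1 — #5 is at least as good on every objective and strictly better on at least one, so #5 dominates #4.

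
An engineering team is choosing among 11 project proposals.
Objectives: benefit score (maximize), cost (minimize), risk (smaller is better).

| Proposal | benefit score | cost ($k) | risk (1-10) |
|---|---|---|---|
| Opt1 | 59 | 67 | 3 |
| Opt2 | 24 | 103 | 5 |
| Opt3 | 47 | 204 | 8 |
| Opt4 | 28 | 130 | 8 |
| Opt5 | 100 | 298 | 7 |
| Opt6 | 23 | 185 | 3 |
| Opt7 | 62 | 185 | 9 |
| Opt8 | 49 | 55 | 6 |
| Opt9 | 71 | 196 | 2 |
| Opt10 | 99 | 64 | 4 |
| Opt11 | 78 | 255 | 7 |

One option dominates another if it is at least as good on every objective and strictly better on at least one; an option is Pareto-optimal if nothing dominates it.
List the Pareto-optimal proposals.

Opt1: not dominated.
Opt2: dominated by Opt1 (benefit score 59≥24, cost 67≤103, risk 3≤5).
Opt3: dominated by Opt1 (benefit score 59≥47, cost 67≤204, risk 3≤8).
Opt4: dominated by Opt1 (benefit score 59≥28, cost 67≤130, risk 3≤8).
Opt5: not dominated (best benefit score).
Opt6: dominated by Opt1 (benefit score 59≥23, cost 67≤185, risk 3≤3).
Opt7: dominated by Opt10 (benefit score 99≥62, cost 64≤185, risk 4≤9).
Opt8: not dominated (best cost).
Opt9: not dominated (best risk).
Opt10: not dominated.
Opt11: dominated by Opt10 (benefit score 99≥78, cost 64≤255, risk 4≤7).

Opt1, Opt5, Opt8, Opt9, Opt10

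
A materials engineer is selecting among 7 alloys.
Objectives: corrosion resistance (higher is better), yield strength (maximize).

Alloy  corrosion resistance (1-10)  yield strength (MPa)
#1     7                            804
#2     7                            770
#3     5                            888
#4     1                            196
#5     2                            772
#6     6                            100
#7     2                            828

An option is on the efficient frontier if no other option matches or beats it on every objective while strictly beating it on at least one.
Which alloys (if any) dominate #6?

#1: corrosion resistance 7≥6, yield strength 804≥100 — dominates #6.
#2: corrosion resistance 7≥6, yield strength 770≥100 — dominates #6.
Others (#3, #4, #5, #7) are each worse than #6 on at least one objective.

#1, #2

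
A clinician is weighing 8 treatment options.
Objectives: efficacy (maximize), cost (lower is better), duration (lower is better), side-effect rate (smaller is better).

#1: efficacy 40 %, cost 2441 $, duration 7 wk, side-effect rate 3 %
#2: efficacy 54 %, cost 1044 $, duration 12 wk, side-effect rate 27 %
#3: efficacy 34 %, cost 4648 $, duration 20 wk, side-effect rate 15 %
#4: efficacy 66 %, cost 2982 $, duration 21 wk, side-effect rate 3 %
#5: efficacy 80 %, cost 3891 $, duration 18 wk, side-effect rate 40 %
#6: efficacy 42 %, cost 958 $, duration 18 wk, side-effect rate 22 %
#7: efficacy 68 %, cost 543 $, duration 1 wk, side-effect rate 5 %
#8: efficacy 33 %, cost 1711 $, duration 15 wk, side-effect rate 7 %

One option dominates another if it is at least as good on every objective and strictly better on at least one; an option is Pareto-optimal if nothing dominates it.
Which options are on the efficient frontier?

#1, #4, #5, #7

#1: not dominated.
#2: dominated by #7 (efficacy 68≥54, cost 543≤1044, duration 1≤12, side-effect rate 5≤27).
#3: dominated by #1 (efficacy 40≥34, cost 2441≤4648, duration 7≤20, side-effect rate 3≤15).
#4: not dominated.
#5: not dominated (best efficacy).
#6: dominated by #7 (efficacy 68≥42, cost 543≤958, duration 1≤18, side-effect rate 5≤22).
#7: not dominated (best cost).
#8: dominated by #7 (efficacy 68≥33, cost 543≤1711, duration 1≤15, side-effect rate 5≤7).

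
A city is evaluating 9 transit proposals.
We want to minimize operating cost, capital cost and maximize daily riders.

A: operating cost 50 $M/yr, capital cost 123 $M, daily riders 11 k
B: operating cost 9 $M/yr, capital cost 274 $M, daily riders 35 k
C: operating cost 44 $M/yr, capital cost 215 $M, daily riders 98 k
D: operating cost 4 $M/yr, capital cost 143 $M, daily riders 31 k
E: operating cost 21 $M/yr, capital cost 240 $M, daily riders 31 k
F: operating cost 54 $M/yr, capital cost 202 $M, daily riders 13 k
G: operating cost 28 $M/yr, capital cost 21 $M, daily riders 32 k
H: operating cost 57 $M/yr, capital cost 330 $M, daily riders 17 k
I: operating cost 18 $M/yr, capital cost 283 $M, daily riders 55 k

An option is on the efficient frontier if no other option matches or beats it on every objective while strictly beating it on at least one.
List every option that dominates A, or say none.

G: operating cost 28≤50, capital cost 21≤123, daily riders 32≥11 — dominates A.
Others (B, C, D, E, F, H, I) are each worse than A on at least one objective.

G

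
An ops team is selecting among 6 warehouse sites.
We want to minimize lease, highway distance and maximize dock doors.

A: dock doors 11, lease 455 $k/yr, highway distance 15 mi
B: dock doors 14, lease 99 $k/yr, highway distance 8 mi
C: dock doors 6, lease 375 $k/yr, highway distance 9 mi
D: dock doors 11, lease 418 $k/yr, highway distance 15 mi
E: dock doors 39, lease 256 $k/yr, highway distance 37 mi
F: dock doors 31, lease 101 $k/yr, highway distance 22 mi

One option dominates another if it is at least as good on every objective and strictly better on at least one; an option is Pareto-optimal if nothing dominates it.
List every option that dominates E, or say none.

A: worse on dock doors (11 vs 39).
B: worse on dock doors (14 vs 39).
C: worse on dock doors (6 vs 39).
D: worse on dock doors (11 vs 39).
F: worse on dock doors (31 vs 39).
No option dominates E.

none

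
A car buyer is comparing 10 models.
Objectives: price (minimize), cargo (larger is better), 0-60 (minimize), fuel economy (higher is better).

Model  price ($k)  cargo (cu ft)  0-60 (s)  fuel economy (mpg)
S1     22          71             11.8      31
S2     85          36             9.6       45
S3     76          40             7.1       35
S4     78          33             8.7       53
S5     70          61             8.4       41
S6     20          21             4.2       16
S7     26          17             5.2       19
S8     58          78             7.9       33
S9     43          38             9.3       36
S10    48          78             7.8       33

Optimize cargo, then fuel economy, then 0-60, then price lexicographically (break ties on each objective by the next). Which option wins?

First maximize cargo: best is 78, kept {S8, S10}.
Then maximize fuel economy: best is 33, kept {S8, S10}.
Then minimize 0-60: best is 7.8, kept {S10}.

S10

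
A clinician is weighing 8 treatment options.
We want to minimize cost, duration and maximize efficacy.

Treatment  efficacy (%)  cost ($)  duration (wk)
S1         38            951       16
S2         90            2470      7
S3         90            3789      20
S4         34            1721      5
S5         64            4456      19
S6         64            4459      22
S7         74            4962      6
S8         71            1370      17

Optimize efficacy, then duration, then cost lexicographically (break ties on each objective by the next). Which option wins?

S2

First maximize efficacy: best is 90, kept {S2, S3}.
Then minimize duration: best is 7, kept {S2}.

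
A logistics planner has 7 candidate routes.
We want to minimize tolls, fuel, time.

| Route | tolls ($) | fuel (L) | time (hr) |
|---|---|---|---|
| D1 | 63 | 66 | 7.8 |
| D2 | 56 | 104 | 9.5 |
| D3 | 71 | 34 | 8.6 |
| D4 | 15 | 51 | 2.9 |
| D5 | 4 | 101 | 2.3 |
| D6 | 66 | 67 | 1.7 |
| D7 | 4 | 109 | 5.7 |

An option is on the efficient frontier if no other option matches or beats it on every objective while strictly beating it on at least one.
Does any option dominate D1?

D4 vs D1: tolls 15≤63, fuel 51≤66, time 2.9≤7.8 — D4 is at least as good on every objective and strictly better on at least one, so D4 dominates D1.

Yes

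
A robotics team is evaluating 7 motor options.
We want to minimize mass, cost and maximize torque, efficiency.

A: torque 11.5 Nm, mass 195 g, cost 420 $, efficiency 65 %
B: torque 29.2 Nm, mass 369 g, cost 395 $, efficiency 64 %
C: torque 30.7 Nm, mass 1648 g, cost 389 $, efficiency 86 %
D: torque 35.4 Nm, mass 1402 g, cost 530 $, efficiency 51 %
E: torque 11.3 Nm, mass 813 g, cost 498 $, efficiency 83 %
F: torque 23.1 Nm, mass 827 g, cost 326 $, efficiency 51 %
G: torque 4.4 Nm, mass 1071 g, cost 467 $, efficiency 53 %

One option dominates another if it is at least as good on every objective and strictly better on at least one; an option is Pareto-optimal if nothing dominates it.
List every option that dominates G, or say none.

A: torque 11.5≥4.4, mass 195≤1071, cost 420≤467, efficiency 65≥53 — dominates G.
B: torque 29.2≥4.4, mass 369≤1071, cost 395≤467, efficiency 64≥53 — dominates G.
Others (C, D, E, F) are each worse than G on at least one objective.

A, B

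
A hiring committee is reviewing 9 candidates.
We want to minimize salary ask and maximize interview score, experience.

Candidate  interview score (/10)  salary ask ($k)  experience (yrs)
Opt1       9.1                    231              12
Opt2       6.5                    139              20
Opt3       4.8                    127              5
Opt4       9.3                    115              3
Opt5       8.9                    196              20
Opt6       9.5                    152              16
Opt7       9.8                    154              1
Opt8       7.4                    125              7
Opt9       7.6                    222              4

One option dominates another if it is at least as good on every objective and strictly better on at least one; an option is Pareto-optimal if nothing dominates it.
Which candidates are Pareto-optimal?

Opt1: dominated by Opt6 (interview score 9.5≥9.1, salary ask 152≤231, experience 16≥12).
Opt2: not dominated.
Opt3: dominated by Opt8 (interview score 7.4≥4.8, salary ask 125≤127, experience 7≥5).
Opt4: not dominated (best salary ask).
Opt5: not dominated.
Opt6: not dominated.
Opt7: not dominated (best interview score).
Opt8: not dominated.
Opt9: dominated by Opt5 (interview score 8.9≥7.6, salary ask 196≤222, experience 20≥4).

Opt2, Opt4, Opt5, Opt6, Opt7, Opt8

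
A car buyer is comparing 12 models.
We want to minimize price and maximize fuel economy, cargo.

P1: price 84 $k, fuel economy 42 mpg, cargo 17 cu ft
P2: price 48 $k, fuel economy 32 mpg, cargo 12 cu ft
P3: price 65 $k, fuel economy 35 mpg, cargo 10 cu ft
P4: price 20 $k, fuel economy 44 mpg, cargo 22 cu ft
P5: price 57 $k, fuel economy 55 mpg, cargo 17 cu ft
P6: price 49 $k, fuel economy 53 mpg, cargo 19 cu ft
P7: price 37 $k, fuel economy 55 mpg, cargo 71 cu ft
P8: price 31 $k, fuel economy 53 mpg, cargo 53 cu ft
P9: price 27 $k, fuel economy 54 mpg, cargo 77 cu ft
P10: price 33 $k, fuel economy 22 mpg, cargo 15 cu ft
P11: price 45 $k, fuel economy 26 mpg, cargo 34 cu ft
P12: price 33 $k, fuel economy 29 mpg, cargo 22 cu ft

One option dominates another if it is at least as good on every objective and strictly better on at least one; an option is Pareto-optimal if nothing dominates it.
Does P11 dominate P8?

P11 vs P8: P11 is worse on price (45 vs 31), so it does not dominate P8.

No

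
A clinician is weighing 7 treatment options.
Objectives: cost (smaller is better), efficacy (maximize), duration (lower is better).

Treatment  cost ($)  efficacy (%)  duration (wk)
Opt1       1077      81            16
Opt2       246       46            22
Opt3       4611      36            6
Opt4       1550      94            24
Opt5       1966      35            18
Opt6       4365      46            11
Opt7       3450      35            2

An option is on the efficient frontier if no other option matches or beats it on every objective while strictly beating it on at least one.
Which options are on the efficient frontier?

Opt1, Opt2, Opt3, Opt4, Opt6, Opt7

Opt1: not dominated.
Opt2: not dominated (best cost).
Opt3: not dominated.
Opt4: not dominated (best efficacy).
Opt5: dominated by Opt1 (cost 1077≤1966, efficacy 81≥35, duration 16≤18).
Opt6: not dominated.
Opt7: not dominated (best duration).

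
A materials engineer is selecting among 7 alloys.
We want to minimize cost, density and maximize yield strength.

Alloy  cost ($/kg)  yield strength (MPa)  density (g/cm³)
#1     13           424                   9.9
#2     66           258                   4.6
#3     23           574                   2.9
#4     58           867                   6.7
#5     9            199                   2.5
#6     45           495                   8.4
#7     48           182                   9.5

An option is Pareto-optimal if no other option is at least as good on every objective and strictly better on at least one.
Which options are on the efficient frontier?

#1, #3, #4, #5

#1: not dominated.
#2: dominated by #3 (cost 23≤66, yield strength 574≥258, density 2.9≤4.6).
#3: not dominated.
#4: not dominated (best yield strength).
#5: not dominated (best cost).
#6: dominated by #3 (cost 23≤45, yield strength 574≥495, density 2.9≤8.4).
#7: dominated by #3 (cost 23≤48, yield strength 574≥182, density 2.9≤9.5).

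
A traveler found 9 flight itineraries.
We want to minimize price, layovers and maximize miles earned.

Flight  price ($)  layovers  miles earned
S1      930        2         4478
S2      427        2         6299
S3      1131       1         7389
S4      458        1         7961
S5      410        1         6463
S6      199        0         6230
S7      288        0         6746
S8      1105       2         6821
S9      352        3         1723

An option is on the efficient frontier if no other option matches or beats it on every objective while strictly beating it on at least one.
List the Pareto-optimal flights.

S4, S6, S7

S1: dominated by S2 (price 427≤930, layovers 2≤2, miles earned 6299≥4478).
S2: dominated by S5 (price 410≤427, layovers 1≤2, miles earned 6463≥6299).
S3: dominated by S4 (price 458≤1131, layovers 1≤1, miles earned 7961≥7389).
S4: not dominated (best miles earned).
S5: dominated by S7 (price 288≤410, layovers 0≤1, miles earned 6746≥6463).
S6: not dominated (best price).
S7: not dominated.
S8: dominated by S4 (price 458≤1105, layovers 1≤2, miles earned 7961≥6821).
S9: dominated by S6 (price 199≤352, layovers 0≤3, miles earned 6230≥1723).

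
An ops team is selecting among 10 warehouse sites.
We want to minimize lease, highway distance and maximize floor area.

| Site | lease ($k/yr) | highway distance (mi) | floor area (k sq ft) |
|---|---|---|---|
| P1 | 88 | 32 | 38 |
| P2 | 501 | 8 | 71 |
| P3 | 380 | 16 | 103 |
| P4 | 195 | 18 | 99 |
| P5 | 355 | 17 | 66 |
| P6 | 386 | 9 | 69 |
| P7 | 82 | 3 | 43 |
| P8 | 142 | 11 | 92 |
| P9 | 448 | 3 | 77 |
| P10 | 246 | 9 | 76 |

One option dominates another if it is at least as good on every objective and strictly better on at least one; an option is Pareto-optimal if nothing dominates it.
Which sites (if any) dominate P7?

none

P1: worse on lease (88 vs 82).
P2: worse on lease (501 vs 82).
P3: worse on lease (380 vs 82).
P4: worse on lease (195 vs 82).
P5: worse on lease (355 vs 82).
P6: worse on lease (386 vs 82).
P8: worse on lease (142 vs 82).
P9: worse on lease (448 vs 82).
P10: worse on lease (246 vs 82).
No option dominates P7.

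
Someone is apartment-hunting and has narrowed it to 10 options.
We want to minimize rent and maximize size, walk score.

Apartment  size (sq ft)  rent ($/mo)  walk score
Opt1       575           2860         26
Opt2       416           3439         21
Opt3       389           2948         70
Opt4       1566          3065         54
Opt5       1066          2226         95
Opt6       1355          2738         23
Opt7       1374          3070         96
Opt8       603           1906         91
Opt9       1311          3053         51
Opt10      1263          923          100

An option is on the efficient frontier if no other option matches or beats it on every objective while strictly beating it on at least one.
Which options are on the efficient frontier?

Opt1: dominated by Opt5 (size 1066≥575, rent 2226≤2860, walk score 95≥26).
Opt2: dominated by Opt1 (size 575≥416, rent 2860≤3439, walk score 26≥21).
Opt3: dominated by Opt5 (size 1066≥389, rent 2226≤2948, walk score 95≥70).
Opt4: not dominated (best size).
Opt5: dominated by Opt10 (size 1263≥1066, rent 923≤2226, walk score 100≥95).
Opt6: not dominated.
Opt7: not dominated.
Opt8: dominated by Opt10 (size 1263≥603, rent 923≤1906, walk score 100≥91).
Opt9: not dominated.
Opt10: not dominated (best rent).

Opt4, Opt6, Opt7, Opt9, Opt10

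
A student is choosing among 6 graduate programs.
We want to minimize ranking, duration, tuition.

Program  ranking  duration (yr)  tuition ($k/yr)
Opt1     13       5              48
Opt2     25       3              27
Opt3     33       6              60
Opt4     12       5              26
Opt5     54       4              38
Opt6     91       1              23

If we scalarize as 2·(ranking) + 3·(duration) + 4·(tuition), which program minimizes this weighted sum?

Opt4

Opt1: 2·13 + 3·5 + 4·48 = 233
Opt2: 2·25 + 3·3 + 4·27 = 167
Opt3: 2·33 + 3·6 + 4·60 = 324
Opt4: 2·12 + 3·5 + 4·26 = 143
Opt5: 2·54 + 3·4 + 4·38 = 272
Opt6: 2·91 + 3·1 + 4·23 = 277
Lowest: Opt4 at 143.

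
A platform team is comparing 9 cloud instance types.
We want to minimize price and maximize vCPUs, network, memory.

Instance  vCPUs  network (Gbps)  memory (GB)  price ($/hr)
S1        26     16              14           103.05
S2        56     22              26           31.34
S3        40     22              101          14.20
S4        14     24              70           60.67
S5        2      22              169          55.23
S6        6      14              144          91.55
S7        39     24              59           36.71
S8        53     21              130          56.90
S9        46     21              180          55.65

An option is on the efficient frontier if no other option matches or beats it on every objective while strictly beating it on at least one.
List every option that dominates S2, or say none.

none

S1: worse on vCPUs (26 vs 56).
S3: worse on vCPUs (40 vs 56).
S4: worse on vCPUs (14 vs 56).
S5: worse on vCPUs (2 vs 56).
S6: worse on vCPUs (6 vs 56).
S7: worse on vCPUs (39 vs 56).
S8: worse on vCPUs (53 vs 56).
S9: worse on vCPUs (46 vs 56).
No option dominates S2.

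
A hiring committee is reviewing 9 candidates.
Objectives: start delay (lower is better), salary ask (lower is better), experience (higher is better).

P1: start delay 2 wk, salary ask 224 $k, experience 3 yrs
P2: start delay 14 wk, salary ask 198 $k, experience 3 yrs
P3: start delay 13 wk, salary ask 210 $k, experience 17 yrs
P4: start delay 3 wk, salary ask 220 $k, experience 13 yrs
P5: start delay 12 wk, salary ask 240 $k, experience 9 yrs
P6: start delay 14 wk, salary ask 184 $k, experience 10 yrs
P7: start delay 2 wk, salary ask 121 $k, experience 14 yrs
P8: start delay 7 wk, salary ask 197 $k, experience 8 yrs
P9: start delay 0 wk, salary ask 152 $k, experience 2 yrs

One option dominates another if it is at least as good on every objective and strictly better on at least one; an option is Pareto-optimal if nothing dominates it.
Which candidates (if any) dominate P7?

none

P1: worse on salary ask (224 vs 121).
P2: worse on start delay (14 vs 2).
P3: worse on start delay (13 vs 2).
P4: worse on start delay (3 vs 2).
P5: worse on start delay (12 vs 2).
P6: worse on start delay (14 vs 2).
P8: worse on start delay (7 vs 2).
P9: worse on salary ask (152 vs 121).
No option dominates P7.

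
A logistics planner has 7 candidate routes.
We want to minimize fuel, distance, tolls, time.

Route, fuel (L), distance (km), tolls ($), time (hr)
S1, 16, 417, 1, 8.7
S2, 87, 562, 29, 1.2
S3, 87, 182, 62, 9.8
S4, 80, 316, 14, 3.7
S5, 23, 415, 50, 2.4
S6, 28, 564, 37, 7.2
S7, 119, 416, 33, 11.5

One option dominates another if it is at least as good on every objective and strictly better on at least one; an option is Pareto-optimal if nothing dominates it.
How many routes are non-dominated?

6

S1: not dominated (best fuel).
S2: not dominated (best time).
S3: not dominated (best distance).
S4: not dominated.
S5: not dominated.
S6: not dominated.
S7: dominated by S4 (fuel 80≤119, distance 316≤416, tolls 14≤33, time 3.7≤11.5).
Pareto-optimal: S1, S2, S3, S4, S5, S6 → 6.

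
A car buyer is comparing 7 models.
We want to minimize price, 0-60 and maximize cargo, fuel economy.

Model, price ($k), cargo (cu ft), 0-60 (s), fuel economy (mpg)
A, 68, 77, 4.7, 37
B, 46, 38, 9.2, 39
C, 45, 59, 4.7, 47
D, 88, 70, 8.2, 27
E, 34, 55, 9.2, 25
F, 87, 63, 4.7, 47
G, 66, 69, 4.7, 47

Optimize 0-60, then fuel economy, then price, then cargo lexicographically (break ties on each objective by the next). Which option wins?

First minimize 0-60: best is 4.7, kept {A, C, F, G}.
Then maximize fuel economy: best is 47, kept {C, F, G}.
Then minimize price: best is 45, kept {C}.

C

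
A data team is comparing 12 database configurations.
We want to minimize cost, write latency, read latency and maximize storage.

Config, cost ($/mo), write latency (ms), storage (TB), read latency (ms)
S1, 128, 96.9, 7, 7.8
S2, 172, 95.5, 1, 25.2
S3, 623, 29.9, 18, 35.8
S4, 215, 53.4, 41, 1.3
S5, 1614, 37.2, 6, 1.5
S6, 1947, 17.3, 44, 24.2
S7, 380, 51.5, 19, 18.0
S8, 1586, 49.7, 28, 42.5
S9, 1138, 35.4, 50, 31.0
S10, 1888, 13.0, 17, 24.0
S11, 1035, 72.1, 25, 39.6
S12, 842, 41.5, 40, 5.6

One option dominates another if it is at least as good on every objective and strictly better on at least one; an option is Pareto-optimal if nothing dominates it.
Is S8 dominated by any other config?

S9 vs S8: cost 1138≤1586, write latency 35.4≤49.7, storage 50≥28, read latency 31.0≤42.5 — S9 is at least as good on every objective and strictly better on at least one, so S9 dominates S8.

Yes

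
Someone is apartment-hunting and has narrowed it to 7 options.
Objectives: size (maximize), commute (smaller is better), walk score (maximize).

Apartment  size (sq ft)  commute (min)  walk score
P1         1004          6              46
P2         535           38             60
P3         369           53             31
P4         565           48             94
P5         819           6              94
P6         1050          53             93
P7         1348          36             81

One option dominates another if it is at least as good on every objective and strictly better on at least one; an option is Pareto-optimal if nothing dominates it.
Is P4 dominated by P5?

Yes

P5 vs P4: size 819≥565, commute 6≤48, walk score 94≥94 — P5 is at least as good on every objective with at least one strict improvement.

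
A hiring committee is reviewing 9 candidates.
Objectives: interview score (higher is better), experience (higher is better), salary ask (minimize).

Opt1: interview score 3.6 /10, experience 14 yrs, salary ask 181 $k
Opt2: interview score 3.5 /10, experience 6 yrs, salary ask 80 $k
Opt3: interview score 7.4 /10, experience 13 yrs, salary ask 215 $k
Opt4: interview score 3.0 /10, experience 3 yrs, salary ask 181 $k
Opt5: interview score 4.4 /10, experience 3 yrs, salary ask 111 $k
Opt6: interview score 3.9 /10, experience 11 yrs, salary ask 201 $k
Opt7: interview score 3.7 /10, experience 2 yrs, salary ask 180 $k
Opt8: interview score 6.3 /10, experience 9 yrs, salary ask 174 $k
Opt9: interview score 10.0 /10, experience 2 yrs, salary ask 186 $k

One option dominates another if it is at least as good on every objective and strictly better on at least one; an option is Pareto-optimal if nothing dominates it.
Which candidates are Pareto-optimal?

Opt1, Opt2, Opt3, Opt5, Opt6, Opt8, Opt9

Opt1: not dominated (best experience).
Opt2: not dominated (best salary ask).
Opt3: not dominated.
Opt4: dominated by Opt1 (interview score 3.6≥3.0, experience 14≥3, salary ask 181≤181).
Opt5: not dominated.
Opt6: not dominated.
Opt7: dominated by Opt5 (interview score 4.4≥3.7, experience 3≥2, salary ask 111≤180).
Opt8: not dominated.
Opt9: not dominated (best interview score).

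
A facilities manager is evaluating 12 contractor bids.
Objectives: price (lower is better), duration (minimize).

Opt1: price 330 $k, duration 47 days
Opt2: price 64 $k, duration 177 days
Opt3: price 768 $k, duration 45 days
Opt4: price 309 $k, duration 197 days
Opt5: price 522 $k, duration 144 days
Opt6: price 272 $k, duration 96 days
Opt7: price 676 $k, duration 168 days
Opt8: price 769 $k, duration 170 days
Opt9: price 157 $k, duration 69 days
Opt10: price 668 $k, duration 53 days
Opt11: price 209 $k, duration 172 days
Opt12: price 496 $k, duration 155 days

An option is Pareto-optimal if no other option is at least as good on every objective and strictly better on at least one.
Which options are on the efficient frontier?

Opt1, Opt2, Opt3, Opt9

Opt1: not dominated.
Opt2: not dominated (best price).
Opt3: not dominated (best duration).
Opt4: dominated by Opt2 (price 64≤309, duration 177≤197).
Opt5: dominated by Opt1 (price 330≤522, duration 47≤144).
Opt6: dominated by Opt9 (price 157≤272, duration 69≤96).
Opt7: dominated by Opt1 (price 330≤676, duration 47≤168).
Opt8: dominated by Opt1 (price 330≤769, duration 47≤170).
Opt9: not dominated.
Opt10: dominated by Opt1 (price 330≤668, duration 47≤53).
Opt11: dominated by Opt9 (price 157≤209, duration 69≤172).
Opt12: dominated by Opt1 (price 330≤496, duration 47≤155).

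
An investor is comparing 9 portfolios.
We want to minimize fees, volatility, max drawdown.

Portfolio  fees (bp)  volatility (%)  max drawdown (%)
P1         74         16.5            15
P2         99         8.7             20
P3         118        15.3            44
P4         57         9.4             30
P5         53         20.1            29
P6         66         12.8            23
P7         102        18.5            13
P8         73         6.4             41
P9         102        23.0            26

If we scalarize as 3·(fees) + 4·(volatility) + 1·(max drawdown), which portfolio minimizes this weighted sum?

P4

P1: 3·74 + 4·16.5 + 1·15 = 303.0
P2: 3·99 + 4·8.7 + 1·20 = 351.8
P3: 3·118 + 4·15.3 + 1·44 = 459.2
P4: 3·57 + 4·9.4 + 1·30 = 238.6
P5: 3·53 + 4·20.1 + 1·29 = 268.4
P6: 3·66 + 4·12.8 + 1·23 = 272.2
P7: 3·102 + 4·18.5 + 1·13 = 393.0
P8: 3·73 + 4·6.4 + 1·41 = 285.6
P9: 3·102 + 4·23.0 + 1·26 = 424.0
Lowest: P4 at 238.6.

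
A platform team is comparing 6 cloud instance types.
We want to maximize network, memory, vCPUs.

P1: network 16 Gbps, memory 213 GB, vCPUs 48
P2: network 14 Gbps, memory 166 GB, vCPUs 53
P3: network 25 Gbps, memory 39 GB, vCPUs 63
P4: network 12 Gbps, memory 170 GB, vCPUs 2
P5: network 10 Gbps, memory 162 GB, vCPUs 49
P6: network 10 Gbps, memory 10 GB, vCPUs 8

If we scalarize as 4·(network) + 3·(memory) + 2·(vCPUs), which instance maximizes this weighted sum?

P1

P1: 4·16 + 3·213 + 2·48 = 799
P2: 4·14 + 3·166 + 2·53 = 660
P3: 4·25 + 3·39 + 2·63 = 343
P4: 4·12 + 3·170 + 2·2 = 562
P5: 4·10 + 3·162 + 2·49 = 624
P6: 4·10 + 3·10 + 2·8 = 86
Highest: P1 at 799.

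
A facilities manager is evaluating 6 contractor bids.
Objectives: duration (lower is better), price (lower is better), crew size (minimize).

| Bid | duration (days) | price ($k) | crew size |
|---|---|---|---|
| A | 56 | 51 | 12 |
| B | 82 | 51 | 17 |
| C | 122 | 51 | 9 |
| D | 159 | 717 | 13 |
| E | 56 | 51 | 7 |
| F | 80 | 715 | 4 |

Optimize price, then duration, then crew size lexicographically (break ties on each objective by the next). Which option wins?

First minimize price: best is 51, kept {A, B, C, E}.
Then minimize duration: best is 56, kept {A, E}.
Then minimize crew size: best is 7, kept {E}.

E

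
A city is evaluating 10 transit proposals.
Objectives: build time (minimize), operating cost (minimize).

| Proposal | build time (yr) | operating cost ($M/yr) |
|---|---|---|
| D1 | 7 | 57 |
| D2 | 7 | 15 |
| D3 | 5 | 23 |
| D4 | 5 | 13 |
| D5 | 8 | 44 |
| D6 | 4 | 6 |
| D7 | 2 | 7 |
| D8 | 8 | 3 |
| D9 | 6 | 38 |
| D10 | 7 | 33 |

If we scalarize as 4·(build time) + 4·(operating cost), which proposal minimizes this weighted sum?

D7

D1: 4·7 + 4·57 = 256
D2: 4·7 + 4·15 = 88
D3: 4·5 + 4·23 = 112
D4: 4·5 + 4·13 = 72
D5: 4·8 + 4·44 = 208
D6: 4·4 + 4·6 = 40
D7: 4·2 + 4·7 = 36
D8: 4·8 + 4·3 = 44
D9: 4·6 + 4·38 = 176
D10: 4·7 + 4·33 = 160
Lowest: D7 at 36.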